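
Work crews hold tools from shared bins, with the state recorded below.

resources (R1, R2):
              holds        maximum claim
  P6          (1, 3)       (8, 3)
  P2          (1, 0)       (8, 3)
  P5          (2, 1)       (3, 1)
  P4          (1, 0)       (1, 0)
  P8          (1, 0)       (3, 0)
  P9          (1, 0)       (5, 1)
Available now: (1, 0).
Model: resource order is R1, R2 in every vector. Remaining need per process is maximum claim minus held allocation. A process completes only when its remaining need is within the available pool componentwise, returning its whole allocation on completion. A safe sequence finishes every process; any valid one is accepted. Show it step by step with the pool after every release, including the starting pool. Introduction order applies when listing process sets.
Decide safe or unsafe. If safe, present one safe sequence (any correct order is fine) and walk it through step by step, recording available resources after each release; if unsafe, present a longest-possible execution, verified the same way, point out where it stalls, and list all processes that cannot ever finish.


UNSAFE — no complete ordering exists.
Key observation: no order helps: past P4, P5, P9, P8, the free pool tops out at (6, 1), below what each blocked process needs in R1.
Going as far as possible: P4, P5, P9, P8; after that, nothing fits. Step-by-step check:
  pool = (1, 0)
  P4: need (0, 0) fits (1, 0); releases (1, 0), pool now (2, 0)
  P5: need (1, 0) fits (2, 0); releases (2, 1), pool now (4, 1)
  P9: need (4, 1) fits (4, 1); releases (1, 0), pool now (5, 1)
  P8: need (2, 0) fits (5, 1); releases (1, 0), pool now (6, 1)
  P6 still needs (7, 0) but only (6, 1) is free — short on R1
  P2 still needs (7, 3) but only (6, 1) is free — short on R1 and R2
Permanently blocked: P6 and P2.


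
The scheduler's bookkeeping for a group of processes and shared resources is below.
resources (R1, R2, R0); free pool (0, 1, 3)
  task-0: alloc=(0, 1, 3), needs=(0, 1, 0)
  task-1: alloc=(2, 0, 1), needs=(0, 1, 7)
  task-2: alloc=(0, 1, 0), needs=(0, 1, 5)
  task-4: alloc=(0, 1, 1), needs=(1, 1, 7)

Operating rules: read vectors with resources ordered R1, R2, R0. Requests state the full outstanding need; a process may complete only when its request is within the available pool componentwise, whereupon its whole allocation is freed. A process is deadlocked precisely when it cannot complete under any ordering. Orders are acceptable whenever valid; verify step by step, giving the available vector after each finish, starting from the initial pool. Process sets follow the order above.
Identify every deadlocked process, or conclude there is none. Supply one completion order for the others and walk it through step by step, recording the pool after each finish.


Deadlocked: task-1 and task-4.
Key observation: the wall is R0: completing task-0, task-2 brings the pool only to (0, 3, 6), and all the rest need more.
The rest can finish in the order task-0, task-2. Walking it through:
  pool = (0, 1, 3)
  task-0 needs (0, 1, 0) <= (0, 1, 3) -> finishes; pool += (0, 1, 3) = (0, 2, 6)
  task-2 needs (0, 1, 5) <= (0, 2, 6) -> finishes; pool += (0, 1, 0) = (0, 3, 6)
None of the blocked processes ever fits:
  task-1 cannot run: need (0, 1, 7) vs free (0, 3, 6) (insufficient R0)
  task-4 cannot run: need (1, 1, 7) vs free (0, 3, 6) (insufficient R1 and R0)


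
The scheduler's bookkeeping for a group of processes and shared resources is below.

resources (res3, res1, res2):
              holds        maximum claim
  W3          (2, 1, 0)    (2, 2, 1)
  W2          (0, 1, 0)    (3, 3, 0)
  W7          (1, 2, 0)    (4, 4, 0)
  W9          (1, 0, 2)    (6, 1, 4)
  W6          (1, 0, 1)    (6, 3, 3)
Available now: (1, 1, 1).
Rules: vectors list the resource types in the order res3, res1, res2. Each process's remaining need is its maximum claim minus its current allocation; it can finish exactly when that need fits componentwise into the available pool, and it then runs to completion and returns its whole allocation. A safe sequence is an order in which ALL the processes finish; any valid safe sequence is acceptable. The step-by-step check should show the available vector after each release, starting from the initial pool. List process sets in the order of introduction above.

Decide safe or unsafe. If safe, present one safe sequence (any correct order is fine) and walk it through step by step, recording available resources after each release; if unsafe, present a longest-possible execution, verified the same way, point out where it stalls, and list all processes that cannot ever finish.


The state is UNSAFE.
Key observation: once W3, W7, W2 finish, the pool peaks at (4, 5, 1) — and every remaining process still needs more res3 than that.
Going as far as possible: W3, W7, W2; after that, nothing fits. Walking it through:
  pool = (1, 1, 1)
  W3: need (0, 1, 1) fits (1, 1, 1); releases (2, 1, 0), pool now (3, 2, 1)
  W7: need (3, 2, 0) fits (3, 2, 1); releases (1, 2, 0), pool now (4, 4, 1)
  W2: need (3, 2, 0) fits (4, 4, 1); releases (0, 1, 0), pool now (4, 5, 1)
  blocked: W9 wants (5, 1, 2), pool (4, 5, 1) — not enough res3 and res2
  blocked: W6 wants (5, 3, 2), pool (4, 5, 1) — not enough res3 and res2
Processes that can never finish: W9 and W6.


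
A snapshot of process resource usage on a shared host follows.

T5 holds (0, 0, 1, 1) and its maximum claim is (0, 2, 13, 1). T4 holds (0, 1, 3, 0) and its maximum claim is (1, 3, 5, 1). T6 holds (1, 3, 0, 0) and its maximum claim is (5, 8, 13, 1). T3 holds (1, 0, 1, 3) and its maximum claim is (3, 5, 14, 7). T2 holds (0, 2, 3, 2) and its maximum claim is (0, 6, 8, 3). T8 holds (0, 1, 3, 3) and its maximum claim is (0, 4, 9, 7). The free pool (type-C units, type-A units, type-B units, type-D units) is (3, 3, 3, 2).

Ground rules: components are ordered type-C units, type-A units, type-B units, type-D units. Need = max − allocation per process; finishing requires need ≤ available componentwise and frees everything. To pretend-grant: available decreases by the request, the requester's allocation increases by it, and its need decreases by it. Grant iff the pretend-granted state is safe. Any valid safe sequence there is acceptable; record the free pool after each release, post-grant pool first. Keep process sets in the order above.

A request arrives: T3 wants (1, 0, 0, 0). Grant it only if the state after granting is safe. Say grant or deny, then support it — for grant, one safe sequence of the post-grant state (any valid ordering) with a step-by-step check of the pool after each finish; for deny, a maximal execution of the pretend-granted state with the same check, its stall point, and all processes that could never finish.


GRANT — the state after the grant stays safe, e.g. via T4, T2, T8, T5, T3, T6.
Key observation: after the grant the pool drops to (2, 3, 3, 2), which still lets T4 finish first and unwind the rest.
Check on the post-grant state, step by step:
  pool = (2, 3, 3, 2)
  run T4 (needs (1, 2, 2, 1), free (2, 3, 3, 2)); after release of (0, 1, 3, 0) the pool is (2, 4, 6, 2)
  run T2 (needs (0, 4, 5, 1), free (2, 4, 6, 2)); after release of (0, 2, 3, 2) the pool is (2, 6, 9, 4)
  run T8 (needs (0, 3, 6, 4), free (2, 6, 9, 4)); after release of (0, 1, 3, 3) the pool is (2, 7, 12, 7)
  run T5 (needs (0, 2, 12, 0), free (2, 7, 12, 7)); after release of (0, 0, 1, 1) the pool is (2, 7, 13, 8)
  run T3 (needs (1, 5, 13, 4), free (2, 7, 13, 8)); after release of (2, 0, 1, 3) the pool is (4, 7, 14, 11)
  run T6 (needs (4, 5, 13, 1), free (4, 7, 14, 11)); after release of (1, 3, 0, 0) the pool is (5, 10, 14, 11)


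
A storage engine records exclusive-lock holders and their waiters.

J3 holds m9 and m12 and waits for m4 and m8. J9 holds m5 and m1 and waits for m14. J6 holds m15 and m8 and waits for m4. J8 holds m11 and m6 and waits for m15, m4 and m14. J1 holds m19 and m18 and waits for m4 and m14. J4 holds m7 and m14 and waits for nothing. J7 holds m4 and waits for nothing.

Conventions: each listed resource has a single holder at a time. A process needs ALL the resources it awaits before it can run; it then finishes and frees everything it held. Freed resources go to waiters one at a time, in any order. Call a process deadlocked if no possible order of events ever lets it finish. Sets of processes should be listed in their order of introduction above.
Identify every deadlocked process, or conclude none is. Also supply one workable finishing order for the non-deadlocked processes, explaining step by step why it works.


The deadlocked set is empty.
Key observation: every chain of waits terminates; starting from the processes that wait on nothing, all the rest unlock in turn.
A valid finishing order for the others: J7, J6, J3, J4, J1, J8, J9.
Walking it through:
  J7: no waits; runs immediately, freeing m4
  J6: everything it awaited (m4) is free; runs, freeing m15 and m8
  J3: everything it awaited (m4 and m8) is free; runs, freeing m9 and m12
  J4: no waits; runs immediately, freeing m7 and m14
  J1: everything it awaited (m4 and m14) is free; runs, freeing m19 and m18
  J8: everything it awaited (m15, m4 and m14) is free; runs, freeing m11 and m6
  J9: everything it awaited (m14) is free; runs, freeing m5 and m1


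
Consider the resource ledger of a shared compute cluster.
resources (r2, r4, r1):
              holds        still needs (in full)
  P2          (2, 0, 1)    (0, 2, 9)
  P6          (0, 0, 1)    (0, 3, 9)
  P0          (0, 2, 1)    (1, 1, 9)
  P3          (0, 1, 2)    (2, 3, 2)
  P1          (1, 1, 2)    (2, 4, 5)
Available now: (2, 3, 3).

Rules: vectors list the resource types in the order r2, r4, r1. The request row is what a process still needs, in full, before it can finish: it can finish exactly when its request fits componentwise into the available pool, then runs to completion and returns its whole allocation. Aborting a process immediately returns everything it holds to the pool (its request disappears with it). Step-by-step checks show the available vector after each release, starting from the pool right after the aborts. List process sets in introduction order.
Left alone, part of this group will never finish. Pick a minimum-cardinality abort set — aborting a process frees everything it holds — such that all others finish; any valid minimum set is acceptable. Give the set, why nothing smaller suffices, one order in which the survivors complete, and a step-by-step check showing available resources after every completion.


The answer: abort P2 and P6.
Key observation: the deadlocked P0 becomes finishable only because P2 and P6 released (2, 0, 2); it completes at step 3 below.
Why nothing smaller works — every single abort fails: P2 alone leaves P6 blocked (short on r1); P6 alone leaves P2 blocked (short on r1); P0 alone leaves P2 blocked (short on r1); P3 alone leaves P2 blocked (short on r1); P1 alone leaves P2 blocked (short on r1).
One survivor order: P3, P1, P0. Walking it through (post-abort pool first):
  pool = (4, 3, 5)
  P3 needs (2, 3, 2) <= (4, 3, 5) -> finishes; pool += (0, 1, 2) = (4, 4, 7)
  P1 needs (2, 4, 5) <= (4, 4, 7) -> finishes; pool += (1, 1, 2) = (5, 5, 9)
  P0 needs (1, 1, 9) <= (5, 5, 9) -> finishes; pool += (0, 2, 1) = (5, 7, 10)


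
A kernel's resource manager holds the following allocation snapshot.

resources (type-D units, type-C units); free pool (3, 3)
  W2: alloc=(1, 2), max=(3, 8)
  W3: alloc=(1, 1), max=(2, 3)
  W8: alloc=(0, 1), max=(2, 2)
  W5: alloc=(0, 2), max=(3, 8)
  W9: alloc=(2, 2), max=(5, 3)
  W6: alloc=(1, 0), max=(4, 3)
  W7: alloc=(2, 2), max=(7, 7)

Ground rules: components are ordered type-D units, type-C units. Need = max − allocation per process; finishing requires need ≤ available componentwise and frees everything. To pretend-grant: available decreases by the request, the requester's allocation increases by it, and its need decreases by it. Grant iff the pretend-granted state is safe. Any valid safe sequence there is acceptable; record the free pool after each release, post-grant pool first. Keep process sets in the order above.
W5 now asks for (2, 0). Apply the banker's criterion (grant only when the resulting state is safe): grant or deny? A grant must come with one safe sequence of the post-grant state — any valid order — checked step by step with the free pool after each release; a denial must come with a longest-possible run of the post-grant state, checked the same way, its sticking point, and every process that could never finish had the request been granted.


DENY — the pretend-granted state is unsafe.
Key observation: after W3, W8 the pool peaks at (2, 5), and each blocked process is short somewhere: W2 on type-C units; W5 on type-C units; W9 on type-D units; W6 on type-D units; W7 on type-D units.
Pretend the grant happened; the run W3, W8 goes as far as possible. Verifying each step:
  pool = (1, 3)
  W3 needs (1, 2) <= (1, 3) -> finishes; pool += (1, 1) = (2, 4)
  W8 needs (2, 1) <= (2, 4) -> finishes; pool += (0, 1) = (2, 5)
  W2 still needs (2, 6) but only (2, 5) is free — short on type-C units
  W5 still needs (1, 6) but only (2, 5) is free — short on type-C units
  W9 still needs (3, 1) but only (2, 5) is free — short on type-D units
  W6 still needs (3, 3) but only (2, 5) is free — short on type-D units
  W7 still needs (5, 5) but only (2, 5) is free — short on type-D units
Post-grant, the permanently blocked set is W2, W5, W9, W6 and W7.


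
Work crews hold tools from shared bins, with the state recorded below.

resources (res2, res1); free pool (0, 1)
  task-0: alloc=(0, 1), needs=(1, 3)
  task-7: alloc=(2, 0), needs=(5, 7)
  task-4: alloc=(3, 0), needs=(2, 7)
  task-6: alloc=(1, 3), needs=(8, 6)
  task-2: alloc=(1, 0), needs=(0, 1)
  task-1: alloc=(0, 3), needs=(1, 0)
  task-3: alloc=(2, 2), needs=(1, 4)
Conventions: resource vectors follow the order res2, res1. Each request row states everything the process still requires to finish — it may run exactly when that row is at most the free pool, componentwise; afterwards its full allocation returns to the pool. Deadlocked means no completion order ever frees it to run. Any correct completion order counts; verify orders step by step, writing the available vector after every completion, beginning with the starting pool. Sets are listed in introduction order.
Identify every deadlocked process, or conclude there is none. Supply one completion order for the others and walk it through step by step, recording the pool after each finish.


Nothing here is deadlocked.
Key observation: task-2 leads a chain of completions in which each release enables another process.
The rest can finish in the order task-2, task-1, task-0, task-3, task-4, task-7, task-6. Walking it through:
  pool = (0, 1)
  task-2: need (0, 1) fits (0, 1); releases (1, 0), pool now (1, 1)
  task-1: need (1, 0) fits (1, 1); releases (0, 3), pool now (1, 4)
  task-0: need (1, 3) fits (1, 4); releases (0, 1), pool now (1, 5)
  task-3: need (1, 4) fits (1, 5); releases (2, 2), pool now (3, 7)
  task-4: need (2, 7) fits (3, 7); releases (3, 0), pool now (6, 7)
  task-7: need (5, 7) fits (6, 7); releases (2, 0), pool now (8, 7)
  task-6: need (8, 6) fits (8, 7); releases (1, 3), pool now (9, 10)


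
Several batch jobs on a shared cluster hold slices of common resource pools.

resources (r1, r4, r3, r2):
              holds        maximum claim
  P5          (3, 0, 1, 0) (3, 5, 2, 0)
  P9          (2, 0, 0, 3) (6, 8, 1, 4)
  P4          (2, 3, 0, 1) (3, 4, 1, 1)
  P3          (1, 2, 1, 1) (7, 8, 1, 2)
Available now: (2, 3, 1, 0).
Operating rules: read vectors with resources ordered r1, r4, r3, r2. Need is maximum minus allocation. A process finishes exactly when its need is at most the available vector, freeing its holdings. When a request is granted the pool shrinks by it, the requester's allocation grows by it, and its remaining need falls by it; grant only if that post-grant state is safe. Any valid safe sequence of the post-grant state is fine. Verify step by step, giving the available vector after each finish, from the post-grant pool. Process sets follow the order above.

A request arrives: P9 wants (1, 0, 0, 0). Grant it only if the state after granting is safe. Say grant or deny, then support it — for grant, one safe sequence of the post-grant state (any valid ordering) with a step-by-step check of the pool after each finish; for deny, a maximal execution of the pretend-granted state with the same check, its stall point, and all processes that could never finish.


GRANT: granting preserves safety; a valid post-grant sequence is P4, P5, P3, P9.
Key observation: even at the reduced pool (1, 3, 1, 0), P4 fits immediately, so safety survives the grant.
Check on the post-grant state, step by step:
  pool = (1, 3, 1, 0)
  run P4 (needs (1, 1, 1, 0), free (1, 3, 1, 0)); after release of (2, 3, 0, 1) the pool is (3, 6, 1, 1)
  run P5 (needs (0, 5, 1, 0), free (3, 6, 1, 1)); after release of (3, 0, 1, 0) the pool is (6, 6, 2, 1)
  run P3 (needs (6, 6, 0, 1), free (6, 6, 2, 1)); after release of (1, 2, 1, 1) the pool is (7, 8, 3, 2)
  run P9 (needs (3, 8, 1, 1), free (7, 8, 3, 2)); after release of (3, 0, 0, 3) the pool is (10, 8, 3, 5)


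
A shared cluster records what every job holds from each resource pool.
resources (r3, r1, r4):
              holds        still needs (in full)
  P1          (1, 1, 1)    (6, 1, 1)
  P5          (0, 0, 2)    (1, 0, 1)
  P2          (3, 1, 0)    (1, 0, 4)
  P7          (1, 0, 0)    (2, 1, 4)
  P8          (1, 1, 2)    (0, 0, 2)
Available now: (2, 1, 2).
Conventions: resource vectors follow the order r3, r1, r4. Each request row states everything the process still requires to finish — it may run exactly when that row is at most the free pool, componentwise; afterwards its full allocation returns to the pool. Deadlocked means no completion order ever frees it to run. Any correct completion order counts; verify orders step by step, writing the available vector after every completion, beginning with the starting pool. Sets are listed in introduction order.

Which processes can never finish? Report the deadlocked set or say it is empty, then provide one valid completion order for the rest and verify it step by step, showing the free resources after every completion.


The deadlocked set is empty.
Key observation: there is always a runnable process — P5 first — so the state unwinds completely.
A valid finishing order for the others: P5, P2, P7, P1, P8. Walking it through:
  pool = (2, 1, 2)
  run P5 (needs (1, 0, 1), free (2, 1, 2)); after release of (0, 0, 2) the pool is (2, 1, 4)
  run P2 (needs (1, 0, 4), free (2, 1, 4)); after release of (3, 1, 0) the pool is (5, 2, 4)
  run P7 (needs (2, 1, 4), free (5, 2, 4)); after release of (1, 0, 0) the pool is (6, 2, 4)
  run P1 (needs (6, 1, 1), free (6, 2, 4)); after release of (1, 1, 1) the pool is (7, 3, 5)
  run P8 (needs (0, 0, 2), free (7, 3, 5)); after release of (1, 1, 2) the pool is (8, 4, 7)


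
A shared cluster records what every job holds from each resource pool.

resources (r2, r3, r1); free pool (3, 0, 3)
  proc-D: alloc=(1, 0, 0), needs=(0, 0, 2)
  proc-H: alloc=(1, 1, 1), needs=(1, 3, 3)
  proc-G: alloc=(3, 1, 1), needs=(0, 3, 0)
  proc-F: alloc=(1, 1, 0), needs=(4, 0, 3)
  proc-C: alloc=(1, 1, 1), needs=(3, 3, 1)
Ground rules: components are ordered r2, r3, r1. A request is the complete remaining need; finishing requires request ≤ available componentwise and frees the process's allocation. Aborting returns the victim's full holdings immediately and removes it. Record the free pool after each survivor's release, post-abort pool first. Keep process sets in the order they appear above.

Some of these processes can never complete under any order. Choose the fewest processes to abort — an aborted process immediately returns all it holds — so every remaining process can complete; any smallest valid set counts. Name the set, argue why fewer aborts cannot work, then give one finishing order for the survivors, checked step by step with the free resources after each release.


Abort proc-G and proc-C.
Key observation: proc-H was stuck for good until proc-G and proc-C gave back (4, 2, 2); in the order shown it finishes at step 3.
Minimality, checking each single-abort alternative: proc-D alone leaves proc-H blocked (short on r3); proc-H alone leaves proc-G blocked (short on r3); proc-G alone leaves proc-H blocked (short on r3); proc-F alone leaves proc-H blocked (short on r3); proc-C alone leaves proc-H blocked (short on r3).
One survivor order: proc-F, proc-D, proc-H. Verifying each step (post-abort pool first):
  pool = (7, 2, 5)
  proc-F needs (4, 0, 3) <= (7, 2, 5) -> finishes; pool += (1, 1, 0) = (8, 3, 5)
  proc-D needs (0, 0, 2) <= (8, 3, 5) -> finishes; pool += (1, 0, 0) = (9, 3, 5)
  proc-H needs (1, 3, 3) <= (9, 3, 5) -> finishes; pool += (1, 1, 1) = (10, 4, 6)


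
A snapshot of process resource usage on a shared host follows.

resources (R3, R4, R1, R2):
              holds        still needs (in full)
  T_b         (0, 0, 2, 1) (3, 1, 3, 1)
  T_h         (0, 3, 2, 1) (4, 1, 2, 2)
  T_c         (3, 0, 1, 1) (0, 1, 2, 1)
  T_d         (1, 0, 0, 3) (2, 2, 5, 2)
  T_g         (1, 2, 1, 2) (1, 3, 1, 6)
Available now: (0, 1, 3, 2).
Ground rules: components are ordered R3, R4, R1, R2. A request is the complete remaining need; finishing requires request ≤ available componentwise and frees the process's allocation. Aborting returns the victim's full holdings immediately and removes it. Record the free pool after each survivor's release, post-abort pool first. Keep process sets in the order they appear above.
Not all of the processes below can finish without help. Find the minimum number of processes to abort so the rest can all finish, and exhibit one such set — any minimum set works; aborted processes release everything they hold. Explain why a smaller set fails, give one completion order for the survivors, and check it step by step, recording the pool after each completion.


Abort T_h.
Key observation: the deadlocked T_d becomes finishable only because T_h released (0, 3, 2, 1); it completes at step 2 below.
Minimality: the empty abort set fails — the state is deadlocked as it stands.
One survivor order: T_c, T_d, T_g, T_b. Verifying each step (post-abort pool first):
  pool = (0, 4, 5, 3)
  run T_c (needs (0, 1, 2, 1), free (0, 4, 5, 3)); after release of (3, 0, 1, 1) the pool is (3, 4, 6, 4)
  run T_d (needs (2, 2, 5, 2), free (3, 4, 6, 4)); after release of (1, 0, 0, 3) the pool is (4, 4, 6, 7)
  run T_g (needs (1, 3, 1, 6), free (4, 4, 6, 7)); after release of (1, 2, 1, 2) the pool is (5, 6, 7, 9)
  run T_b (needs (3, 1, 3, 1), free (5, 6, 7, 9)); after release of (0, 0, 2, 1) the pool is (5, 6, 9, 10)


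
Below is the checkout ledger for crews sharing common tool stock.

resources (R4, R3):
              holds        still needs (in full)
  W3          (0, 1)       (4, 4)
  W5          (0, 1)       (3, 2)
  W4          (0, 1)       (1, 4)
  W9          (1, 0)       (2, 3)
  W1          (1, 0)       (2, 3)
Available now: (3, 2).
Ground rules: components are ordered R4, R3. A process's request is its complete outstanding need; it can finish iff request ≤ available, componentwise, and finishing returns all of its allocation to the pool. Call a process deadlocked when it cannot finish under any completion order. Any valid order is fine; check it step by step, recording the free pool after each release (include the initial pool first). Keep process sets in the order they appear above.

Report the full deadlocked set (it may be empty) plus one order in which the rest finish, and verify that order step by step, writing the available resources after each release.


Deadlocked set: W3 and W4.
Key observation: no order helps: past W5, W9, W1, the free pool tops out at (5, 3), below what each blocked process needs in R3.
The rest can finish in the order W5, W9, W1. Verifying each step:
  pool = (3, 2)
  W5: need (3, 2) fits (3, 2); releases (0, 1), pool now (3, 3)
  W9: need (2, 3) fits (3, 3); releases (1, 0), pool now (4, 3)
  W1: need (2, 3) fits (4, 3); releases (1, 0), pool now (5, 3)
None of the blocked processes ever fits:
  blocked: W3 wants (4, 4), pool (5, 3) — not enough R3
  blocked: W4 wants (1, 4), pool (5, 3) — not enough R3


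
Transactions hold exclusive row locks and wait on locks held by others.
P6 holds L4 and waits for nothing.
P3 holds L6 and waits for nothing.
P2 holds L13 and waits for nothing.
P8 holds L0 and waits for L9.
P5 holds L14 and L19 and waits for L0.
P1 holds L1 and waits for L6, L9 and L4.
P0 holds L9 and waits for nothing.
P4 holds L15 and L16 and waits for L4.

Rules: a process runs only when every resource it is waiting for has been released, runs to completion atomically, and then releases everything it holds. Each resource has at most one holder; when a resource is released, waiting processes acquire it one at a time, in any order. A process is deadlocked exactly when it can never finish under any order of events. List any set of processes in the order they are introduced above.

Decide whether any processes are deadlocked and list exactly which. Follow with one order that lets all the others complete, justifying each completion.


Nothing here is deadlocked.
Key observation: the waits form no ring: some process can always run, and its releases unblock the others one by one.
A valid finishing order for the others: P6, P2, P3, P0, P1, P8, P5, P4.
Step-by-step check:
  P6: no waits; runs immediately, freeing L4
  P2: no waits; runs immediately, freeing L13
  P3: no waits; runs immediately, freeing L6
  P0: no waits; runs immediately, freeing L9
  P1 waits on L6, L9 and L4 — all released -> runs and releases L1
  P8 waits on L9 — all released -> runs and releases L0
  P5 waits on L0 — all released -> runs and releases L14 and L19
  P4 waits on L4 — all released -> runs and releases L15 and L16


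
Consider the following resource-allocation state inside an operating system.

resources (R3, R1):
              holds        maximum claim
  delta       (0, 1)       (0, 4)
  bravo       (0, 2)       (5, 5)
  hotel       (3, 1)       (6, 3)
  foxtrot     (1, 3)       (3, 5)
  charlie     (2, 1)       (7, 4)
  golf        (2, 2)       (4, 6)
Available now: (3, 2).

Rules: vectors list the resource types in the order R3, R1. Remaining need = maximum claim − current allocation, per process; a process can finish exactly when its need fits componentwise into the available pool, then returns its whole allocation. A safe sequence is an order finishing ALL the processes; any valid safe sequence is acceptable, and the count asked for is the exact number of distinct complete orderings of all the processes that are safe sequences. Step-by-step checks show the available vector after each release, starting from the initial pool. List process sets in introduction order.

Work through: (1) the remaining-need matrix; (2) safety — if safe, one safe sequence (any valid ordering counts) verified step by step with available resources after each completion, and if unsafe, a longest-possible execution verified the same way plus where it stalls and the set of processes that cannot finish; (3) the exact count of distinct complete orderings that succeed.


(1) Need matrix, components ordered R3, R1:
  delta: (0, 3)
  bravo: (5, 3)
  hotel: (3, 2)
  foxtrot: (2, 2)
  charlie: (5, 3)
  golf: (2, 4)
(2) SAFE — a valid safe sequence is foxtrot, hotel, bravo, golf, delta, charlie.
Key observation: the order's first zero-slack moment is foxtrot ((2, 2) needed, (3, 2) free — a requested resource with nothing to spare).
Step-by-step check:
  pool = (3, 2)
  foxtrot needs (2, 2) <= (3, 2) -> finishes; pool += (1, 3) = (4, 5)
  hotel needs (3, 2) <= (4, 5) -> finishes; pool += (3, 1) = (7, 6)
  bravo needs (5, 3) <= (7, 6) -> finishes; pool += (0, 2) = (7, 8)
  golf needs (2, 4) <= (7, 8) -> finishes; pool += (2, 2) = (9, 10)
  delta needs (0, 3) <= (9, 10) -> finishes; pool += (0, 1) = (9, 11)
  charlie needs (5, 3) <= (9, 11) -> finishes; pool += (2, 1) = (11, 12)
(3) Exactly 156 of the possible complete orderings are safe sequences.


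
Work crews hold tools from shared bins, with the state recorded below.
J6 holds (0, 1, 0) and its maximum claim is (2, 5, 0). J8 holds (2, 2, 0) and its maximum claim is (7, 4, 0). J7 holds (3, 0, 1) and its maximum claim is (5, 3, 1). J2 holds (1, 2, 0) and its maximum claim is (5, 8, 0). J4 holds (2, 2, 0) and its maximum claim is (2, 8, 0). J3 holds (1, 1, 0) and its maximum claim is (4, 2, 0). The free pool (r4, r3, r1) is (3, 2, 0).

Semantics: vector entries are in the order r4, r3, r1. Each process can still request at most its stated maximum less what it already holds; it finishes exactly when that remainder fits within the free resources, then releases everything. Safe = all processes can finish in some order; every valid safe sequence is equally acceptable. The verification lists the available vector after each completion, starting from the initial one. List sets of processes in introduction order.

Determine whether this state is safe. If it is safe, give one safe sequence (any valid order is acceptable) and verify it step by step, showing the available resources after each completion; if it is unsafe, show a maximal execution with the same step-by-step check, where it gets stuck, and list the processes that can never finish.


SAFE. One safe sequence: J3, J7, J8, J6, J4, J2.
Key observation: reading the order forward, J3 is the first process whose need (3, 1, 0) meets the free pool (3, 2, 0) exactly on a resource it requests.
Verifying each step:
  pool = (3, 2, 0)
  J3 needs (3, 1, 0) <= (3, 2, 0) -> finishes; pool += (1, 1, 0) = (4, 3, 0)
  J7 needs (2, 3, 0) <= (4, 3, 0) -> finishes; pool += (3, 0, 1) = (7, 3, 1)
  J8 needs (5, 2, 0) <= (7, 3, 1) -> finishes; pool += (2, 2, 0) = (9, 5, 1)
  J6 needs (2, 4, 0) <= (9, 5, 1) -> finishes; pool += (0, 1, 0) = (9, 6, 1)
  J4 needs (0, 6, 0) <= (9, 6, 1) -> finishes; pool += (2, 2, 0) = (11, 8, 1)
  J2 needs (4, 6, 0) <= (11, 8, 1) -> finishes; pool += (1, 2, 0) = (12, 10, 1)


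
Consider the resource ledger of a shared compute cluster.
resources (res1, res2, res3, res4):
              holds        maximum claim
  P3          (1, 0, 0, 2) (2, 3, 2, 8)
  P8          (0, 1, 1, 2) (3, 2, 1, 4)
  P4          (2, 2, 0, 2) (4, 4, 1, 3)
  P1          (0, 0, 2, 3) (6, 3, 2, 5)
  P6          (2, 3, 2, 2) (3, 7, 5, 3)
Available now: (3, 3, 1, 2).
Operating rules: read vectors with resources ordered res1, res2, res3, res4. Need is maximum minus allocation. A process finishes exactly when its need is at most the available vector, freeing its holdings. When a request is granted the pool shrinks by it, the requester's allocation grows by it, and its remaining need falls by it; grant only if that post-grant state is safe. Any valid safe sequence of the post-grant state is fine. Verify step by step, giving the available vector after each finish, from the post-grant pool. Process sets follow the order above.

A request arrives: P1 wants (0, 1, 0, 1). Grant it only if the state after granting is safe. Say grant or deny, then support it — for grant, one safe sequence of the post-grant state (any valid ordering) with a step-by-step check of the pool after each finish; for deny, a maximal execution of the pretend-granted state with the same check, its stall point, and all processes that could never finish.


DENY: after the grant no complete ordering would exist.
Key observation: after P4, P8 the pool peaks at (5, 5, 2, 5), and each blocked process is short somewhere: P3 on res4; P1 on res1; P6 on res3.
On the post-grant state, P4, P8 is a maximal run — nothing extends it. Check, step by step:
  pool = (3, 2, 1, 1)
  P4: need (2, 2, 1, 1) fits (3, 2, 1, 1); releases (2, 2, 0, 2), pool now (5, 4, 1, 3)
  P8: need (3, 1, 0, 2) fits (5, 4, 1, 3); releases (0, 1, 1, 2), pool now (5, 5, 2, 5)
  blocked: P3 wants (1, 3, 2, 6), pool (5, 5, 2, 5) — not enough res4
  blocked: P1 wants (6, 2, 0, 1), pool (5, 5, 2, 5) — not enough res1
  blocked: P6 wants (1, 4, 3, 1), pool (5, 5, 2, 5) — not enough res3
Had the request been granted, P3, P1 and P6 could never finish.


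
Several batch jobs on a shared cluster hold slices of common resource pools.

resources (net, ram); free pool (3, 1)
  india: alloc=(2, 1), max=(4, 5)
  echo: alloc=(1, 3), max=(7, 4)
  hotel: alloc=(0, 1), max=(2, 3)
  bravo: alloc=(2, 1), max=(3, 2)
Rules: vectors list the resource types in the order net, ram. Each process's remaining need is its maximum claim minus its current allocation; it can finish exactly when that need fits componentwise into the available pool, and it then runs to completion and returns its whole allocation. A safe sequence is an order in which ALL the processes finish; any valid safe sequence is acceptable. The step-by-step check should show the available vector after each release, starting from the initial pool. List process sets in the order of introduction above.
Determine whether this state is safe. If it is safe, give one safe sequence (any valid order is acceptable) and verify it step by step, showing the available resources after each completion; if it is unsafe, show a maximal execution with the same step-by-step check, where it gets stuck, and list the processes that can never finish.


UNSAFE.
Key observation: after bravo, hotel the pool peaks at (5, 3), and each blocked process is short somewhere: india on ram; echo on net.
Going as far as possible: bravo, hotel; after that, nothing fits. Check, step by step:
  pool = (3, 1)
  run bravo (needs (1, 1), free (3, 1)); after release of (2, 1) the pool is (5, 2)
  run hotel (needs (2, 2), free (5, 2)); after release of (0, 1) the pool is (5, 3)
  blocked: india wants (2, 4), pool (5, 3) — not enough ram
  blocked: echo wants (6, 1), pool (5, 3) — not enough net
Permanently blocked: india and echo.


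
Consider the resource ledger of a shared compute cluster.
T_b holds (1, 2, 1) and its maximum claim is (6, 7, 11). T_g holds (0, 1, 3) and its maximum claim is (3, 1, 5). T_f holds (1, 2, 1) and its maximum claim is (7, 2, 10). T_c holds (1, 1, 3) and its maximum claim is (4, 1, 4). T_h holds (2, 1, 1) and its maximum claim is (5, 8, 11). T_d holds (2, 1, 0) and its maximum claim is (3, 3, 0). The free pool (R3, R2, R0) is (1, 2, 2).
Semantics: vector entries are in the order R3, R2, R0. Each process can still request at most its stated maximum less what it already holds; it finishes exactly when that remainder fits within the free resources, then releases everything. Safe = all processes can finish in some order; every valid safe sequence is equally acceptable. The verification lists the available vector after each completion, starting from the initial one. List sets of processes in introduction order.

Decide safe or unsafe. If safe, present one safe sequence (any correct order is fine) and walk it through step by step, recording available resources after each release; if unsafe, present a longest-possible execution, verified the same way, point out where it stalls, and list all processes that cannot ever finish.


The state is UNSAFE.
Key observation: once T_d, T_c, T_g finish, the pool peaks at (4, 5, 8) — and every remaining process still needs more R0 than that.
The run T_d, T_c, T_g cannot be extended any further. Check, step by step:
  pool = (1, 2, 2)
  T_d: need (1, 2, 0) fits (1, 2, 2); releases (2, 1, 0), pool now (3, 3, 2)
  T_c: need (3, 0, 1) fits (3, 3, 2); releases (1, 1, 3), pool now (4, 4, 5)
  T_g: need (3, 0, 2) fits (4, 4, 5); releases (0, 1, 3), pool now (4, 5, 8)
  blocked: T_b wants (5, 5, 10), pool (4, 5, 8) — not enough R3 and R0
  blocked: T_f wants (6, 0, 9), pool (4, 5, 8) — not enough R3 and R0
  blocked: T_h wants (3, 7, 10), pool (4, 5, 8) — not enough R2 and R0
Permanently blocked: T_b, T_f and T_h.


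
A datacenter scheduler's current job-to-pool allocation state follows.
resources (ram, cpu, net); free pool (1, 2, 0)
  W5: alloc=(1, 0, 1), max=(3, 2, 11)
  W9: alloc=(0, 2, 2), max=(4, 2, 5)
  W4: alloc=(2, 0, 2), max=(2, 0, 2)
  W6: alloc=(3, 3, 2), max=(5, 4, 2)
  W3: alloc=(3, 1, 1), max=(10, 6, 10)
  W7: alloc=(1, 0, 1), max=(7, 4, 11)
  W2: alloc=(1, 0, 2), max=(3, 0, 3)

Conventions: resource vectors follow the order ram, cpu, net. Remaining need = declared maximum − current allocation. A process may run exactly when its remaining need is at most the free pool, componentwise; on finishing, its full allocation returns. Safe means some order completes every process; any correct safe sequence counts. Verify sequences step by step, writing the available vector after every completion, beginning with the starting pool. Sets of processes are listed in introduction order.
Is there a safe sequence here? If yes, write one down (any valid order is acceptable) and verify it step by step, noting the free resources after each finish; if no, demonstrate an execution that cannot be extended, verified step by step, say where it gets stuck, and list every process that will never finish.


UNSAFE.
Key observation: the pool after W4, W6, W2, W9 is (7, 7, 8); every surviving request exceeds it in net, so progress ends there.
The run W4, W6, W2, W9 cannot be extended any further. Check, step by step:
  pool = (1, 2, 0)
  run W4 (needs (0, 0, 0), free (1, 2, 0)); after release of (2, 0, 2) the pool is (3, 2, 2)
  run W6 (needs (2, 1, 0), free (3, 2, 2)); after release of (3, 3, 2) the pool is (6, 5, 4)
  run W2 (needs (2, 0, 1), free (6, 5, 4)); after release of (1, 0, 2) the pool is (7, 5, 6)
  run W9 (needs (4, 0, 3), free (7, 5, 6)); after release of (0, 2, 2) the pool is (7, 7, 8)
  W5 cannot run: need (2, 2, 10) vs free (7, 7, 8) (insufficient net)
  W3 cannot run: need (7, 5, 9) vs free (7, 7, 8) (insufficient net)
  W7 cannot run: need (6, 4, 10) vs free (7, 7, 8) (insufficient net)
Permanently blocked: W5, W3 and W7.


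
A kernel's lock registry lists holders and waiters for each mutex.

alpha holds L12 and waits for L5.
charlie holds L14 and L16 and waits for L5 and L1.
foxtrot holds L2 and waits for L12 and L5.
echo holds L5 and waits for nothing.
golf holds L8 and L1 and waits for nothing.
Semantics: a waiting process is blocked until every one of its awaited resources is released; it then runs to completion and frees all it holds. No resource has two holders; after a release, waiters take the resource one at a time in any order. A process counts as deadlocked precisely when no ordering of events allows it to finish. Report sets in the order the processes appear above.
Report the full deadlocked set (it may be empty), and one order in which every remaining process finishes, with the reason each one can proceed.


No process is deadlocked.
Key observation: although several processes wait, no cycle exists — each chain bottoms out at a free runner.
A valid finishing order for the others: echo, alpha, golf, charlie, foxtrot.
Verifying each step:
  echo waits on nothing -> runs at once and releases L5
  alpha: everything it awaited (L5) is free; runs, freeing L12
  golf waits on nothing -> runs at once and releases L8 and L1
  charlie: everything it awaited (L5 and L1) is free; runs, freeing L14 and L16
  foxtrot: everything it awaited (L12 and L5) is free; runs, freeing L2


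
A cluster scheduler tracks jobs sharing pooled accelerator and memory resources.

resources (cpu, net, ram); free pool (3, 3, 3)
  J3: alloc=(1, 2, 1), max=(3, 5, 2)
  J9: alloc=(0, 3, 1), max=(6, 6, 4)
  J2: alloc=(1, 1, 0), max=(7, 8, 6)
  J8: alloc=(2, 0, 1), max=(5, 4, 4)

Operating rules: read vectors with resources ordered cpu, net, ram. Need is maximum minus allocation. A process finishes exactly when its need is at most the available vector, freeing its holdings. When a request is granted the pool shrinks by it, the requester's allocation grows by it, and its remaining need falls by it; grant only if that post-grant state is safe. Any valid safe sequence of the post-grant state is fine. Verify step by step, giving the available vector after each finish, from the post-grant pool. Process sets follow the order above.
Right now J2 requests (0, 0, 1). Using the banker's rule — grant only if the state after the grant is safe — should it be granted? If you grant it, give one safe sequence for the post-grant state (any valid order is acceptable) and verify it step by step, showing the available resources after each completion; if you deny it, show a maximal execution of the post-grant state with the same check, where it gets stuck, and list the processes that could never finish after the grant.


GRANT. The post-grant state is safe; one safe sequence: J3, J8, J9, J2.
Key observation: the transfer keeps a workable pool ((3, 3, 2)); J3 starts the safe sequence.
Step-by-step check of the post-grant state:
  pool = (3, 3, 2)
  run J3 (needs (2, 3, 1), free (3, 3, 2)); after release of (1, 2, 1) the pool is (4, 5, 3)
  run J8 (needs (3, 4, 3), free (4, 5, 3)); after release of (2, 0, 1) the pool is (6, 5, 4)
  run J9 (needs (6, 3, 3), free (6, 5, 4)); after release of (0, 3, 1) the pool is (6, 8, 5)
  run J2 (needs (6, 7, 5), free (6, 8, 5)); after release of (1, 1, 1) the pool is (7, 9, 6)
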